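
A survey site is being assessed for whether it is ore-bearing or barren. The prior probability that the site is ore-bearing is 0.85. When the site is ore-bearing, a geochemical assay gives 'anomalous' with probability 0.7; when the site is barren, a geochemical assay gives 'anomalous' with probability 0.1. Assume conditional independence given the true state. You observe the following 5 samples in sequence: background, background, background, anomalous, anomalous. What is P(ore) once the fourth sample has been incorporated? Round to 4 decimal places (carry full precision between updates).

After 'background': P(ore) = 0.3·0.8500 / (0.3·0.8500 + 0.9·0.1500) ≈ 0.6538
After 'background': P(ore) = 0.3·0.6538 / (0.3·0.6538 + 0.9·0.3462) ≈ 0.3864
After 'background': P(ore) = 0.3·0.3864 / (0.3·0.3864 + 0.9·0.6136) ≈ 0.1735
After 'anomalous': P(ore) = 0.7·0.1735 / (0.7·0.1735 + 0.1·0.8265) ≈ 0.5950

0.5950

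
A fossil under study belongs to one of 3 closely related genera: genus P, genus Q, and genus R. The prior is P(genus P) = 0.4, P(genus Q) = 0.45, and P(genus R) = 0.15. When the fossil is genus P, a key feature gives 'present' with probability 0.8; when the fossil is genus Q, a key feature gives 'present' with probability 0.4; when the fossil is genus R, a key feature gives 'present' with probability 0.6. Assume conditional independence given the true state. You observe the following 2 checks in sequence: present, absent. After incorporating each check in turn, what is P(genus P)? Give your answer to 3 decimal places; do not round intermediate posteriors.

Each posterior becomes the prior for the next update.
After 'present': normaliser = 0.8·0.4000 + 0.4·0.4500 + 0.6·0.1500; P(genus P) ≈ 0.5424, P(genus Q) ≈ 0.3051, P(genus R) ≈ 0.1525
After 'absent': normaliser = 0.2·0.5424 + 0.6·0.3051 + 0.4·0.1525; P(genus P) ≈ 0.3077, P(genus Q) ≈ 0.5192, P(genus R) ≈ 0.1731

0.308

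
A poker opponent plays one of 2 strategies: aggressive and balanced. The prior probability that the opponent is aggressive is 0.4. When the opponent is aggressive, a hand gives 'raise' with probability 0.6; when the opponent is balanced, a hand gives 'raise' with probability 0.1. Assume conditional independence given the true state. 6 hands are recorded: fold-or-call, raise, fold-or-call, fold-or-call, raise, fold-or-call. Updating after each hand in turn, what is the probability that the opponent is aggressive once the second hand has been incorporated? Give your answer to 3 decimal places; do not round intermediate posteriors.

After 'fold-or-call': P(aggressive) = 0.4·0.4000 / (0.4·0.4000 + 0.9·0.6000) ≈ 0.2286
After 'raise': P(aggressive) = 0.6·0.2286 / (0.6·0.2286 + 0.1·0.7714) ≈ 0.6400

0.640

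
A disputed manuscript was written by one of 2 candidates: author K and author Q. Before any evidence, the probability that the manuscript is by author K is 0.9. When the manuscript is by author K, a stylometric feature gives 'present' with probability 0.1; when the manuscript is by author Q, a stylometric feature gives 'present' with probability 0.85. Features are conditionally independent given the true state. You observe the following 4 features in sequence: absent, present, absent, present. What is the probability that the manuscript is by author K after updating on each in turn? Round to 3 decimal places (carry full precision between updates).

After 'absent': P(author K) = 0.9·0.9000 / (0.9·0.9000 + 0.15·0.1000) ≈ 0.9818
After 'present': P(author K) = 0.1·0.9818 / (0.1·0.9818 + 0.85·0.0182) ≈ 0.8640
After 'absent': P(author K) = 0.9·0.8640 / (0.9·0.8640 + 0.15·0.1360) ≈ 0.9744
After 'present': P(author K) = 0.1·0.9744 / (0.1·0.9744 + 0.85·0.0256) ≈ 0.8177

0.818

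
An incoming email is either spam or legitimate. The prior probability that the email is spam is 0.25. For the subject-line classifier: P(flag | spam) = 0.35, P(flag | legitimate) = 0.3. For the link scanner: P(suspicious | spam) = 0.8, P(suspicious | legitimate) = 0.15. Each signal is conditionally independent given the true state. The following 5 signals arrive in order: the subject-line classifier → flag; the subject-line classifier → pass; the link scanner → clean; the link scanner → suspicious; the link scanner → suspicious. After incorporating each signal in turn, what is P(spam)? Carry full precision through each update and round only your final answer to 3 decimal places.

0.707

After the subject-line classifier='flag': P(spam) = 0.35·0.2500 / (0.35·0.2500 + 0.3·0.7500) ≈ 0.2800
After the subject-line classifier='pass': P(spam) = 0.65·0.2800 / (0.65·0.2800 + 0.7·0.7200) ≈ 0.2653
After the link scanner='clean': P(spam) = 0.2·0.2653 / (0.2·0.2653 + 0.85·0.7347) ≈ 0.0783
After the link scanner='suspicious': P(spam) = 0.8·0.0783 / (0.8·0.0783 + 0.15·0.9217) ≈ 0.3118
After the link scanner='suspicious': P(spam) = 0.8·0.3118 / (0.8·0.3118 + 0.15·0.6882) ≈ 0.7073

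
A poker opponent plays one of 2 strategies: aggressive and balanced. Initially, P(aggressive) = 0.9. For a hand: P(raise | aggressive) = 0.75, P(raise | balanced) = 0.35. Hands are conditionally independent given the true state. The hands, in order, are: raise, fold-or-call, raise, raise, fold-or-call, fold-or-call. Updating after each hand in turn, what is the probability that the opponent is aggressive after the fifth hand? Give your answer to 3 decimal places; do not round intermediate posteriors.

Apply Bayes' rule sequentially, carrying P(aggressive) forward.
After 'raise': P(aggressive) = 0.75·0.9000 / (0.75·0.9000 + 0.35·0.1000) ≈ 0.9507
After 'fold-or-call': P(aggressive) = 0.25·0.9507 / (0.25·0.9507 + 0.65·0.0493) ≈ 0.8812
After 'raise': P(aggressive) = 0.75·0.8812 / (0.75·0.8812 + 0.35·0.1188) ≈ 0.9408
After 'raise': P(aggressive) = 0.75·0.9408 / (0.75·0.9408 + 0.35·0.0592) ≈ 0.9715
After 'fold-or-call': P(aggressive) = 0.25·0.9715 / (0.25·0.9715 + 0.65·0.0285) ≈ 0.9291

0.929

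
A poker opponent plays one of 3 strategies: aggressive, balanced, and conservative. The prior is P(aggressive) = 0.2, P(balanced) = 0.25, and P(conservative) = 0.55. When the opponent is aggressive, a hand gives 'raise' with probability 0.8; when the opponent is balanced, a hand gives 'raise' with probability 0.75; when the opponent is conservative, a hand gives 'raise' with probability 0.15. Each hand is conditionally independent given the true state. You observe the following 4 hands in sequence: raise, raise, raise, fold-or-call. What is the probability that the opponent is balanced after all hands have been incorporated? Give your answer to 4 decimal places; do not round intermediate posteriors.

0.5445

After 'raise': normaliser = 0.8·0.2000 + 0.75·0.2500 + 0.15·0.5500; P(aggressive) ≈ 0.3721, P(balanced) ≈ 0.4360, P(conservative) ≈ 0.1919
After 'raise': normaliser = 0.8·0.3721 + 0.75·0.4360 + 0.15·0.1919; P(aggressive) ≈ 0.4555, P(balanced) ≈ 0.5004, P(conservative) ≈ 0.0440
After 'raise': normaliser = 0.8·0.4555 + 0.75·0.5004 + 0.15·0.0440; P(aggressive) ≈ 0.4883, P(balanced) ≈ 0.5029, P(conservative) ≈ 0.0089
After 'fold-or-call': normaliser = 0.2·0.4883 + 0.25·0.5029 + 0.85·0.0089; P(aggressive) ≈ 0.4229, P(balanced) ≈ 0.5445, P(conservative) ≈ 0.0326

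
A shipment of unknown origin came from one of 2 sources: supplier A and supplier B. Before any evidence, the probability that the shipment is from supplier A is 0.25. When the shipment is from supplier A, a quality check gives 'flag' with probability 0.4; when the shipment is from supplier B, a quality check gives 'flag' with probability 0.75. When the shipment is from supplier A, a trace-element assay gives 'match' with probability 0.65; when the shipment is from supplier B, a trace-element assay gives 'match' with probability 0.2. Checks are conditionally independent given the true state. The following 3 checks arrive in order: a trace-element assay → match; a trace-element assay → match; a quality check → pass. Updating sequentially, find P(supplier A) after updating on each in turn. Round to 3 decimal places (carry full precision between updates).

0.894

After a trace-element assay='match': P(supplier A) = 0.65·0.2500 / (0.65·0.2500 + 0.2·0.7500) ≈ 0.5200
After a trace-element assay='match': P(supplier A) = 0.65·0.5200 / (0.65·0.5200 + 0.2·0.4800) ≈ 0.7788
After a quality check='pass': P(supplier A) = 0.6·0.7788 / (0.6·0.7788 + 0.25·0.2212) ≈ 0.8942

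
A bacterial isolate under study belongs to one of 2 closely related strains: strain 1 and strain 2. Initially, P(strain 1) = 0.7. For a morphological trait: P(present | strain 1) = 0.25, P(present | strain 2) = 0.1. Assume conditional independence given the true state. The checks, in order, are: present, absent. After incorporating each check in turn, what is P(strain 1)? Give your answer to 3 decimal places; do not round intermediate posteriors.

Apply Bayes' rule sequentially, carrying P(strain 1) forward.
After 'present': P(strain 1) = 0.25·0.7000 / (0.25·0.7000 + 0.1·0.3000) ≈ 0.8537
After 'absent': P(strain 1) = 0.75·0.8537 / (0.75·0.8537 + 0.9·0.1463) ≈ 0.8294

0.829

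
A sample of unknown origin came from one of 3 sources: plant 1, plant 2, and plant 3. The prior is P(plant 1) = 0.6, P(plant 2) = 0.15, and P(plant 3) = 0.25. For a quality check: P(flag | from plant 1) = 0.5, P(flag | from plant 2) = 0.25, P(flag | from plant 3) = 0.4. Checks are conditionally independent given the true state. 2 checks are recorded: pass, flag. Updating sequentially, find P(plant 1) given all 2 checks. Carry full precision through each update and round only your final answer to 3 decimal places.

After 'pass': normaliser = 0.5·0.6000 + 0.75·0.1500 + 0.6·0.2500; P(plant 1) ≈ 0.5333, P(plant 2) ≈ 0.2000, P(plant 3) ≈ 0.2667
After 'flag': normaliser = 0.5·0.5333 + 0.25·0.2000 + 0.4·0.2667; P(plant 1) ≈ 0.6299, P(plant 2) ≈ 0.1181, P(plant 3) ≈ 0.2520

0.630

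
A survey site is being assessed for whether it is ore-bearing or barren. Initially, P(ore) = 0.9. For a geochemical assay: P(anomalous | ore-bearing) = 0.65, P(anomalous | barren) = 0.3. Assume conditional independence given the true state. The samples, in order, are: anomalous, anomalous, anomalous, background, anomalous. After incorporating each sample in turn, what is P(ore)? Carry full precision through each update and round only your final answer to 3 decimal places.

0.990

Apply Bayes' rule sequentially, carrying P(ore) forward.
After 'anomalous': P(ore) = 0.65·0.9000 / (0.65·0.9000 + 0.3·0.1000) ≈ 0.9512
After 'anomalous': P(ore) = 0.65·0.9512 / (0.65·0.9512 + 0.3·0.0488) ≈ 0.9769
After 'anomalous': P(ore) = 0.65·0.9769 / (0.65·0.9769 + 0.3·0.0231) ≈ 0.9892
After 'background': P(ore) = 0.35·0.9892 / (0.35·0.9892 + 0.7·0.0108) ≈ 0.9786
After 'anomalous': P(ore) = 0.65·0.9786 / (0.65·0.9786 + 0.3·0.0214) ≈ 0.9900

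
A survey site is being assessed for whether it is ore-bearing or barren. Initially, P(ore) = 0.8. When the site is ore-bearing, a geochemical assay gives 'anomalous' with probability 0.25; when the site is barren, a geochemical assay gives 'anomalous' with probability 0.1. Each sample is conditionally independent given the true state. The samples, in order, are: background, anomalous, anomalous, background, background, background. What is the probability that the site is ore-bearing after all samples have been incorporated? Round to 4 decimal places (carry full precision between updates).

After 'background': P(ore) = 0.75·0.8000 / (0.75·0.8000 + 0.9·0.2000) ≈ 0.7692
After 'anomalous': P(ore) = 0.25·0.7692 / (0.25·0.7692 + 0.1·0.2308) ≈ 0.8929
After 'anomalous': P(ore) = 0.25·0.8929 / (0.25·0.8929 + 0.1·0.1071) ≈ 0.9542
After 'background': P(ore) = 0.75·0.9542 / (0.75·0.9542 + 0.9·0.0458) ≈ 0.9455
After 'background': P(ore) = 0.75·0.9455 / (0.75·0.9455 + 0.9·0.0545) ≈ 0.9353
After 'background': P(ore) = 0.75·0.9353 / (0.75·0.9353 + 0.9·0.0647) ≈ 0.9234

0.9234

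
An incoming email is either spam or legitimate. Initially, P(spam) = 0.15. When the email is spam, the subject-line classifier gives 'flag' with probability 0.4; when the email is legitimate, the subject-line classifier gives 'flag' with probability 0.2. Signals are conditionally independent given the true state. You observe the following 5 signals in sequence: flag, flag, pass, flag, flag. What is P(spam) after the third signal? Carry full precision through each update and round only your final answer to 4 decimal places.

0.3462

Apply Bayes' rule sequentially, carrying P(spam) forward.
After 'flag': P(spam) = 0.4·0.1500 / (0.4·0.1500 + 0.2·0.8500) ≈ 0.2609
After 'flag': P(spam) = 0.4·0.2609 / (0.4·0.2609 + 0.2·0.7391) ≈ 0.4138
After 'pass': P(spam) = 0.6·0.4138 / (0.6·0.4138 + 0.8·0.5862) ≈ 0.3462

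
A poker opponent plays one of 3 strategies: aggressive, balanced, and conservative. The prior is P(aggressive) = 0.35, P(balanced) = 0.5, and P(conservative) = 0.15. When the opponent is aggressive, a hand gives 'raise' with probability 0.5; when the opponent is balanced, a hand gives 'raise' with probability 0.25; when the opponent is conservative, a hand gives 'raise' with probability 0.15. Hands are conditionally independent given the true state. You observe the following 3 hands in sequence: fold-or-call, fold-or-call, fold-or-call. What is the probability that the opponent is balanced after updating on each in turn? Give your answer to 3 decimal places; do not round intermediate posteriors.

0.608

After 'fold-or-call': normaliser = 0.5·0.3500 + 0.75·0.5000 + 0.85·0.1500; P(aggressive) ≈ 0.2583, P(balanced) ≈ 0.5535, P(conservative) ≈ 0.1882
After 'fold-or-call': normaliser = 0.5·0.2583 + 0.75·0.5535 + 0.85·0.1882; P(aggressive) ≈ 0.1834, P(balanced) ≈ 0.5895, P(conservative) ≈ 0.2271
After 'fold-or-call': normaliser = 0.5·0.1834 + 0.75·0.5895 + 0.85·0.2271; P(aggressive) ≈ 0.1262, P(balanced) ≈ 0.6082, P(conservative) ≈ 0.2656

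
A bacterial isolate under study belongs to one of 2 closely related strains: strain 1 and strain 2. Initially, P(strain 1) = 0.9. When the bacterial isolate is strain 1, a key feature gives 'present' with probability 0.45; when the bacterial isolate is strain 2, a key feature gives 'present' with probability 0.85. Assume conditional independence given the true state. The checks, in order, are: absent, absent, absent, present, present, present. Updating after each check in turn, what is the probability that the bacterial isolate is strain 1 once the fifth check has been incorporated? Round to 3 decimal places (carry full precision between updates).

After 'absent': P(strain 1) = 0.55·0.9000 / (0.55·0.9000 + 0.15·0.1000) ≈ 0.9706
After 'absent': P(strain 1) = 0.55·0.9706 / (0.55·0.9706 + 0.15·0.0294) ≈ 0.9918
After 'absent': P(strain 1) = 0.55·0.9918 / (0.55·0.9918 + 0.15·0.0082) ≈ 0.9978
After 'present': P(strain 1) = 0.45·0.9978 / (0.45·0.9978 + 0.85·0.0022) ≈ 0.9958
After 'present': P(strain 1) = 0.45·0.9958 / (0.45·0.9958 + 0.85·0.0042) ≈ 0.9920

0.992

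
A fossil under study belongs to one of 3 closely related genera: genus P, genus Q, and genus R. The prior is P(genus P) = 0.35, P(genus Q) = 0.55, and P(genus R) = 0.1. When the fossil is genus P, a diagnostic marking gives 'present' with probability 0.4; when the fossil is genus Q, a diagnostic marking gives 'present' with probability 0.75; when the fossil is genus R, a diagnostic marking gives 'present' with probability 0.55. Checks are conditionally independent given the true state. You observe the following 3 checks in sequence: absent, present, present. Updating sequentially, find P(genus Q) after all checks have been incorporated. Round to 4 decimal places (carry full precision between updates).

After 'absent': normaliser = 0.6·0.3500 + 0.25·0.5500 + 0.45·0.1000; P(genus P) ≈ 0.5350, P(genus Q) ≈ 0.3503, P(genus R) ≈ 0.1146
After 'present': normaliser = 0.4·0.5350 + 0.75·0.3503 + 0.55·0.1146; P(genus P) ≈ 0.3965, P(genus Q) ≈ 0.4867, P(genus R) ≈ 0.1168
After 'present': normaliser = 0.4·0.3965 + 0.75·0.4867 + 0.55·0.1168; P(genus P) ≈ 0.2698, P(genus Q) ≈ 0.6210, P(genus R) ≈ 0.1093

0.6210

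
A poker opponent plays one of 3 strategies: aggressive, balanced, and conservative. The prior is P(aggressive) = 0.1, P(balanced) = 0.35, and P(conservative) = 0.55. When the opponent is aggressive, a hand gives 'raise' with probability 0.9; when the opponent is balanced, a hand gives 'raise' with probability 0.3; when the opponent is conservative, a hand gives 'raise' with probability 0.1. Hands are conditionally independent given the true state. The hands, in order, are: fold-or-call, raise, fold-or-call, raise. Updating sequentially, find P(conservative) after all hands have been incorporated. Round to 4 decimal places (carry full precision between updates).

0.2152

Each posterior becomes the prior for the next update.
After 'fold-or-call': normaliser = 0.1·0.1000 + 0.7·0.3500 + 0.9·0.5500; P(aggressive) ≈ 0.0133, P(balanced) ≈ 0.3267, P(conservative) ≈ 0.6600
After 'raise': normaliser = 0.9·0.0133 + 0.3·0.3267 + 0.1·0.6600; P(aggressive) ≈ 0.0682, P(balanced) ≈ 0.5568, P(conservative) ≈ 0.3750
After 'fold-or-call': normaliser = 0.1·0.0682 + 0.7·0.5568 + 0.9·0.3750; P(aggressive) ≈ 0.0093, P(balanced) ≈ 0.5310, P(conservative) ≈ 0.4598
After 'raise': normaliser = 0.9·0.0093 + 0.3·0.5310 + 0.1·0.4598; P(aggressive) ≈ 0.0391, P(balanced) ≈ 0.7457, P(conservative) ≈ 0.2152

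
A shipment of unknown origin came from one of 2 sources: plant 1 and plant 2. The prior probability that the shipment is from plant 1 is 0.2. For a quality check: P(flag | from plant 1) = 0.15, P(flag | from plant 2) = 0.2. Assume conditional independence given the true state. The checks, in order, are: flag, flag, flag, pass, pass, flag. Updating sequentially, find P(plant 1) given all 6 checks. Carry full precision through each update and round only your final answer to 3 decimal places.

After 'flag': P(plant 1) = 0.15·0.2000 / (0.15·0.2000 + 0.2·0.8000) ≈ 0.1579
After 'flag': P(plant 1) = 0.15·0.1579 / (0.15·0.1579 + 0.2·0.8421) ≈ 0.1233
After 'flag': P(plant 1) = 0.15·0.1233 / (0.15·0.1233 + 0.2·0.8767) ≈ 0.0954
After 'pass': P(plant 1) = 0.85·0.0954 / (0.85·0.0954 + 0.8·0.9046) ≈ 0.1008
After 'pass': P(plant 1) = 0.85·0.1008 / (0.85·0.1008 + 0.8·0.8992) ≈ 0.1064
After 'flag': P(plant 1) = 0.15·0.1064 / (0.15·0.1064 + 0.2·0.8936) ≈ 0.0820

0.082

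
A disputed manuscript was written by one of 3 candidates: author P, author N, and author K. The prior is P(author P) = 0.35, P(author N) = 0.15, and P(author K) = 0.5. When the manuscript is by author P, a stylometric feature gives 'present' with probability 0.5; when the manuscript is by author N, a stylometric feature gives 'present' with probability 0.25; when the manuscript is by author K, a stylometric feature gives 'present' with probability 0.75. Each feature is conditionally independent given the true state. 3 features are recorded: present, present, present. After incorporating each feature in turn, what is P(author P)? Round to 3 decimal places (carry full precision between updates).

After 'present': normaliser = 0.5·0.3500 + 0.25·0.1500 + 0.75·0.5000; P(author P) ≈ 0.2979, P(author N) ≈ 0.0638, P(author K) ≈ 0.6383
After 'present': normaliser = 0.5·0.2979 + 0.25·0.0638 + 0.75·0.6383; P(author P) ≈ 0.2314, P(author N) ≈ 0.0248, P(author K) ≈ 0.7438
After 'present': normaliser = 0.5·0.2314 + 0.25·0.0248 + 0.75·0.7438; P(author P) ≈ 0.1702, P(author N) ≈ 0.0091, P(author K) ≈ 0.8207

0.170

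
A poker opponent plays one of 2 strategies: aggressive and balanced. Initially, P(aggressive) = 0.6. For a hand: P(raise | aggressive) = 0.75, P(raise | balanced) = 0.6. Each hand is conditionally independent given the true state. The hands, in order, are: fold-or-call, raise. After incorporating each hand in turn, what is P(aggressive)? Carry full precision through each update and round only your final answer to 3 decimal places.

0.540

Each posterior becomes the prior for the next update.
After 'fold-or-call': P(aggressive) = 0.25·0.6000 / (0.25·0.6000 + 0.4·0.4000) ≈ 0.4839
After 'raise': P(aggressive) = 0.75·0.4839 / (0.75·0.4839 + 0.6·0.5161) ≈ 0.5396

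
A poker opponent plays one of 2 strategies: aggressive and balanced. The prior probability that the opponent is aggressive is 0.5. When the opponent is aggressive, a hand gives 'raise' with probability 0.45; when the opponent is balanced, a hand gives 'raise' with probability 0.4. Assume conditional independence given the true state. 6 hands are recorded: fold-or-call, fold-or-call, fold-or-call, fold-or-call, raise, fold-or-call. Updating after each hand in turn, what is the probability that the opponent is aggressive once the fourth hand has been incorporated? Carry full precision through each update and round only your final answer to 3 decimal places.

0.414

After 'fold-or-call': P(aggressive) = 0.55·0.5000 / (0.55·0.5000 + 0.6·0.5000) ≈ 0.4783
After 'fold-or-call': P(aggressive) = 0.55·0.4783 / (0.55·0.4783 + 0.6·0.5217) ≈ 0.4566
After 'fold-or-call': P(aggressive) = 0.55·0.4566 / (0.55·0.4566 + 0.6·0.5434) ≈ 0.4351
After 'fold-or-call': P(aggressive) = 0.55·0.4351 / (0.55·0.4351 + 0.6·0.5649) ≈ 0.4139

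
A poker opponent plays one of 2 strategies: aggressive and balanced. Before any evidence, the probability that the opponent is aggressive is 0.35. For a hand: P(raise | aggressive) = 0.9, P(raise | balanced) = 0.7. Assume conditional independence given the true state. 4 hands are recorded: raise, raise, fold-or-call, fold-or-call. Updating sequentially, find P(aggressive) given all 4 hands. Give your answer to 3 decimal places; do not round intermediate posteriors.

0.090

After 'raise': P(aggressive) = 0.9·0.3500 / (0.9·0.3500 + 0.7·0.6500) ≈ 0.4091
After 'raise': P(aggressive) = 0.9·0.4091 / (0.9·0.4091 + 0.7·0.5909) ≈ 0.4709
After 'fold-or-call': P(aggressive) = 0.1·0.4709 / (0.1·0.4709 + 0.3·0.5291) ≈ 0.2288
After 'fold-or-call': P(aggressive) = 0.1·0.2288 / (0.1·0.2288 + 0.3·0.7712) ≈ 0.0900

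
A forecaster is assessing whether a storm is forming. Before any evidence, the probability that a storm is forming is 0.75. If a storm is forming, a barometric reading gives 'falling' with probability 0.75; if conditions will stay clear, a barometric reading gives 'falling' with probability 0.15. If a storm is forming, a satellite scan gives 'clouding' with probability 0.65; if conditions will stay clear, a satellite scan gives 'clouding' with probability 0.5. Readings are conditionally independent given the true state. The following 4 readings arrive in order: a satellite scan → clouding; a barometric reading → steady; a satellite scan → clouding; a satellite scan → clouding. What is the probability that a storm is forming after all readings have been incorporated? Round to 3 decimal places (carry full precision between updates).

0.660

Apply Bayes' rule sequentially, carrying P(storm) forward.
After a satellite scan='clouding': P(storm) = 0.65·0.7500 / (0.65·0.7500 + 0.5·0.2500) ≈ 0.7959
After a barometric reading='steady': P(storm) = 0.25·0.7959 / (0.25·0.7959 + 0.85·0.2041) ≈ 0.5342
After a satellite scan='clouding': P(storm) = 0.65·0.5342 / (0.65·0.5342 + 0.5·0.4658) ≈ 0.5986
After a satellite scan='clouding': P(storm) = 0.65·0.5986 / (0.65·0.5986 + 0.5·0.4014) ≈ 0.6597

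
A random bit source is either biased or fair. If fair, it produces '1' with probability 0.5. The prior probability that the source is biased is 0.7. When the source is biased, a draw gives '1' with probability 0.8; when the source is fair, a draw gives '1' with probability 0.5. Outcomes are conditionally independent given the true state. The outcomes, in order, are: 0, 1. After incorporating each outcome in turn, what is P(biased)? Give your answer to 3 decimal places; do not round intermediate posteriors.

After '0': P(biased) = 0.2·0.7000 / (0.2·0.7000 + 0.5·0.3000) ≈ 0.4828
After '1': P(biased) = 0.8·0.4828 / (0.8·0.4828 + 0.5·0.5172) ≈ 0.5989

0.599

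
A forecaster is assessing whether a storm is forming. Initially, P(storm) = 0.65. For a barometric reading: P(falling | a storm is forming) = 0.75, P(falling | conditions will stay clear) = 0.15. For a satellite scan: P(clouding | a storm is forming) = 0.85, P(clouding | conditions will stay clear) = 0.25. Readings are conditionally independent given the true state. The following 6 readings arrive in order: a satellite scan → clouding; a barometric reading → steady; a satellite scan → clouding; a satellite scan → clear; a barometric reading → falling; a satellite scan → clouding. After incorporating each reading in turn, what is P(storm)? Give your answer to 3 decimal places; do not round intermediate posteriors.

After a satellite scan='clouding': P(storm) = 0.85·0.6500 / (0.85·0.6500 + 0.25·0.3500) ≈ 0.8633
After a barometric reading='steady': P(storm) = 0.25·0.8633 / (0.25·0.8633 + 0.85·0.1367) ≈ 0.6500
After a satellite scan='clouding': P(storm) = 0.85·0.6500 / (0.85·0.6500 + 0.25·0.3500) ≈ 0.8633
After a satellite scan='clear': P(storm) = 0.15·0.8633 / (0.15·0.8633 + 0.75·0.1367) ≈ 0.5581
After a barometric reading='falling': P(storm) = 0.75·0.5581 / (0.75·0.5581 + 0.15·0.4419) ≈ 0.8633
After a satellite scan='clouding': P(storm) = 0.85·0.8633 / (0.85·0.8633 + 0.25·0.1367) ≈ 0.9555

0.955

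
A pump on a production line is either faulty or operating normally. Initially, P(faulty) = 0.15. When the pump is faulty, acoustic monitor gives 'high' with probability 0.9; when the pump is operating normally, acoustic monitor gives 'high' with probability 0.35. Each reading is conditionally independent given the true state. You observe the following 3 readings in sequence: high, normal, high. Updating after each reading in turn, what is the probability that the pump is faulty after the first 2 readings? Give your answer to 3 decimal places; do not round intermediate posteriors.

0.065

After 'high': P(faulty) = 0.9·0.1500 / (0.9·0.1500 + 0.35·0.8500) ≈ 0.3121
After 'normal': P(faulty) = 0.1·0.3121 / (0.1·0.3121 + 0.65·0.6879) ≈ 0.0653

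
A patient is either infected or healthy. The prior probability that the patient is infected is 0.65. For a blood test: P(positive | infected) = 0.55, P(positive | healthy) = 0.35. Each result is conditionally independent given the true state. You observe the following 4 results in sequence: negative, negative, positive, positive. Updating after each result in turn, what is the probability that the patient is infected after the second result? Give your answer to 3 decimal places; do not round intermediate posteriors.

Each posterior becomes the prior for the next update.
After 'negative': P(infected) = 0.45·0.6500 / (0.45·0.6500 + 0.65·0.3500) ≈ 0.5625
After 'negative': P(infected) = 0.45·0.5625 / (0.45·0.5625 + 0.65·0.4375) ≈ 0.4709

0.471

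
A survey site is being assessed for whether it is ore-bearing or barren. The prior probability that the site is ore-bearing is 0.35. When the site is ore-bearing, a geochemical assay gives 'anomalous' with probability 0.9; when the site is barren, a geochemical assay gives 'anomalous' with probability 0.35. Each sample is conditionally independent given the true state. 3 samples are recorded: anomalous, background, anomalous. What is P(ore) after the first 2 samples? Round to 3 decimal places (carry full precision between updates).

0.176

Apply Bayes' rule sequentially, carrying P(ore) forward.
After 'anomalous': P(ore) = 0.9·0.3500 / (0.9·0.3500 + 0.35·0.6500) ≈ 0.5806
After 'background': P(ore) = 0.1·0.5806 / (0.1·0.5806 + 0.65·0.4194) ≈ 0.1756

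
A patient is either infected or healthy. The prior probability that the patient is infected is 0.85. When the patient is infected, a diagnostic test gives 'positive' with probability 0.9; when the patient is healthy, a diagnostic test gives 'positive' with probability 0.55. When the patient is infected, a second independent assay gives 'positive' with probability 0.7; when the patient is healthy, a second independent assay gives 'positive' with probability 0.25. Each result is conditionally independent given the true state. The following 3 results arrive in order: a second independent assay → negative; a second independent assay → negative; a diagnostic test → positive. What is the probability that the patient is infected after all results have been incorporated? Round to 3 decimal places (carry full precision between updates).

Apply Bayes' rule sequentially, carrying P(infected) forward.
After a second independent assay='negative': P(infected) = 0.3·0.8500 / (0.3·0.8500 + 0.75·0.1500) ≈ 0.6939
After a second independent assay='negative': P(infected) = 0.3·0.6939 / (0.3·0.6939 + 0.75·0.3061) ≈ 0.4755
After a diagnostic test='positive': P(infected) = 0.9·0.4755 / (0.9·0.4755 + 0.55·0.5245) ≈ 0.5974

0.597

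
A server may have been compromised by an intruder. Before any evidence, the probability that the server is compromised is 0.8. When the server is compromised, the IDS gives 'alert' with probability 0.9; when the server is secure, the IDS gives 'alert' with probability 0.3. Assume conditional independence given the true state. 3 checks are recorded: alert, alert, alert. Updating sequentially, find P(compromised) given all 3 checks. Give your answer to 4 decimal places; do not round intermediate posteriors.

0.9908

Each posterior becomes the prior for the next update.
After 'alert': P(compromised) = 0.9·0.8000 / (0.9·0.8000 + 0.3·0.2000) ≈ 0.9231
After 'alert': P(compromised) = 0.9·0.9231 / (0.9·0.9231 + 0.3·0.0769) ≈ 0.9730
After 'alert': P(compromised) = 0.9·0.9730 / (0.9·0.9730 + 0.3·0.0270) ≈ 0.9908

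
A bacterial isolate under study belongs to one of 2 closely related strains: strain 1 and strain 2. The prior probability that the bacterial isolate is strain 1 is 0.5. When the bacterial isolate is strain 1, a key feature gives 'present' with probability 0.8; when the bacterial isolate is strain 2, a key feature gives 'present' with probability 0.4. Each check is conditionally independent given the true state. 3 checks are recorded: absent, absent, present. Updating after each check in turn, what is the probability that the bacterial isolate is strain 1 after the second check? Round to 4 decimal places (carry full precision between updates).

0.1000

After 'absent': P(strain 1) = 0.2·0.5000 / (0.2·0.5000 + 0.6·0.5000) ≈ 0.2500
After 'absent': P(strain 1) = 0.2·0.2500 / (0.2·0.2500 + 0.6·0.7500) ≈ 0.1000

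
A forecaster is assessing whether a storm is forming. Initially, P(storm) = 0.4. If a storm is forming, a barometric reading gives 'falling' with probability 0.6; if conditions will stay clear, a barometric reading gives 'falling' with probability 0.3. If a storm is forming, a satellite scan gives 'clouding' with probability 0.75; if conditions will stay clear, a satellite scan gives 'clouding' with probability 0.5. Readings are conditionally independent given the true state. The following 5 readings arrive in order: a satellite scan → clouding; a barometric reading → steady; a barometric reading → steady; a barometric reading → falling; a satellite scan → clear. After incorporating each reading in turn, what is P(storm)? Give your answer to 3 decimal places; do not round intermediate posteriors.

After a satellite scan='clouding': P(storm) = 0.75·0.4000 / (0.75·0.4000 + 0.5·0.6000) ≈ 0.5000
After a barometric reading='steady': P(storm) = 0.4·0.5000 / (0.4·0.5000 + 0.7·0.5000) ≈ 0.3636
After a barometric reading='steady': P(storm) = 0.4·0.3636 / (0.4·0.3636 + 0.7·0.6364) ≈ 0.2462
After a barometric reading='falling': P(storm) = 0.6·0.2462 / (0.6·0.2462 + 0.3·0.7538) ≈ 0.3951
After a satellite scan='clear': P(storm) = 0.25·0.3951 / (0.25·0.3951 + 0.5·0.6049) ≈ 0.2462

0.246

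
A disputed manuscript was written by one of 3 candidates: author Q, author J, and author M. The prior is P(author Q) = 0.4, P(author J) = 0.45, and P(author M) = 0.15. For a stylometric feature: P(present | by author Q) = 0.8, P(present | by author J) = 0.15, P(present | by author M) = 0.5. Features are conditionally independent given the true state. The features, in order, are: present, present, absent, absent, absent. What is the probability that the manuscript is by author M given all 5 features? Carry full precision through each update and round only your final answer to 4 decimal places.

0.3619

After 'present': normaliser = 0.8·0.4000 + 0.15·0.4500 + 0.5·0.1500; P(author Q) ≈ 0.6919, P(author J) ≈ 0.1459, P(author M) ≈ 0.1622
After 'present': normaliser = 0.8·0.6919 + 0.15·0.1459 + 0.5·0.1622; P(author Q) ≈ 0.8431, P(author J) ≈ 0.0333, P(author M) ≈ 0.1235
After 'absent': normaliser = 0.2·0.8431 + 0.85·0.0333 + 0.5·0.1235; P(author Q) ≈ 0.6518, P(author J) ≈ 0.1096, P(author M) ≈ 0.2387
After 'absent': normaliser = 0.2·0.6518 + 0.85·0.1096 + 0.5·0.2387; P(author Q) ≈ 0.3802, P(author J) ≈ 0.2716, P(author M) ≈ 0.3481
After 'absent': normaliser = 0.2·0.3802 + 0.85·0.2716 + 0.5·0.3481; P(author Q) ≈ 0.1581, P(author J) ≈ 0.4800, P(author M) ≈ 0.3619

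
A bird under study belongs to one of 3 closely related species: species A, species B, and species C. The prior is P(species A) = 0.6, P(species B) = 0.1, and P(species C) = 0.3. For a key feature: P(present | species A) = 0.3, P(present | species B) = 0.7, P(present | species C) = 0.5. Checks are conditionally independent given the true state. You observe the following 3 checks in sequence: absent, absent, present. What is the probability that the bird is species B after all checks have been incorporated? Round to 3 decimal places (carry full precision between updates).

After 'absent': normaliser = 0.7·0.6000 + 0.3·0.1000 + 0.5·0.3000; P(species A) ≈ 0.7000, P(species B) ≈ 0.0500, P(species C) ≈ 0.2500
After 'absent': normaliser = 0.7·0.7000 + 0.3·0.0500 + 0.5·0.2500; P(species A) ≈ 0.7778, P(species B) ≈ 0.0238, P(species C) ≈ 0.1984
After 'present': normaliser = 0.3·0.7778 + 0.7·0.0238 + 0.5·0.1984; P(species A) ≈ 0.6682, P(species B) ≈ 0.0477, P(species C) ≈ 0.2841

0.048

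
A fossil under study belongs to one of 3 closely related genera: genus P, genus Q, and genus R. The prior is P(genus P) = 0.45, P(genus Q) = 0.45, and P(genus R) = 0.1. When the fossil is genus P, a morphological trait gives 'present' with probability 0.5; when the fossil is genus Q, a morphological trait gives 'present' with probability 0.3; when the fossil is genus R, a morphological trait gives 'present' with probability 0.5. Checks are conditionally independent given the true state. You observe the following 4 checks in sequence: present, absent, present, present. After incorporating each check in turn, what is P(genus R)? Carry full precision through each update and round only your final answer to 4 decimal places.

0.1458

After 'present': normaliser = 0.5·0.4500 + 0.3·0.4500 + 0.5·0.1000; P(genus P) ≈ 0.5488, P(genus Q) ≈ 0.3293, P(genus R) ≈ 0.1220
After 'absent': normaliser = 0.5·0.5488 + 0.7·0.3293 + 0.5·0.1220; P(genus P) ≈ 0.4849, P(genus Q) ≈ 0.4073, P(genus R) ≈ 0.1078
After 'present': normaliser = 0.5·0.4849 + 0.3·0.4073 + 0.5·0.1078; P(genus P) ≈ 0.5793, P(genus Q) ≈ 0.2920, P(genus R) ≈ 0.1287
After 'present': normaliser = 0.5·0.5793 + 0.3·0.2920 + 0.5·0.1287; P(genus P) ≈ 0.6559, P(genus Q) ≈ 0.1983, P(genus R) ≈ 0.1458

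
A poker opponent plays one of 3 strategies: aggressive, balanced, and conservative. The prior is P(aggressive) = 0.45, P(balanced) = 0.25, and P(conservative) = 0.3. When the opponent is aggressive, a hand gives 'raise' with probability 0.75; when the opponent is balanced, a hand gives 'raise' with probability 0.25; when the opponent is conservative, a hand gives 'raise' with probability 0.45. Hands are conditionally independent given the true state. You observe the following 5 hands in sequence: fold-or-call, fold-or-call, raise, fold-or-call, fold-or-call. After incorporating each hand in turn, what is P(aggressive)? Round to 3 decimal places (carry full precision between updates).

After 'fold-or-call': normaliser = 0.25·0.4500 + 0.75·0.2500 + 0.55·0.3000; P(aggressive) ≈ 0.2419, P(balanced) ≈ 0.4032, P(conservative) ≈ 0.3548
After 'fold-or-call': normaliser = 0.25·0.2419 + 0.75·0.4032 + 0.55·0.3548; P(aggressive) ≈ 0.1084, P(balanced) ≈ 0.5419, P(conservative) ≈ 0.3497
After 'raise': normaliser = 0.75·0.1084 + 0.25·0.5419 + 0.45·0.3497; P(aggressive) ≈ 0.2173, P(balanced) ≈ 0.3621, P(conservative) ≈ 0.4206
After 'fold-or-call': normaliser = 0.25·0.2173 + 0.75·0.3621 + 0.55·0.4206; P(aggressive) ≈ 0.0975, P(balanced) ≈ 0.4874, P(conservative) ≈ 0.4152
After 'fold-or-call': normaliser = 0.25·0.0975 + 0.75·0.4874 + 0.55·0.4152; P(aggressive) ≈ 0.0394, P(balanced) ≈ 0.5912, P(conservative) ≈ 0.3693

0.039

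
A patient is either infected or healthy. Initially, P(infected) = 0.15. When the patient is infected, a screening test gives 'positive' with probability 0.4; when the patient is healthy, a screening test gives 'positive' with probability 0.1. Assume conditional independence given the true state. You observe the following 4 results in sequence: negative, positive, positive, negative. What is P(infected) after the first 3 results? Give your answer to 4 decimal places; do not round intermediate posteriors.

0.6531

After 'negative': P(infected) = 0.6·0.1500 / (0.6·0.1500 + 0.9·0.8500) ≈ 0.1053
After 'positive': P(infected) = 0.4·0.1053 / (0.4·0.1053 + 0.1·0.8947) ≈ 0.3200
After 'positive': P(infected) = 0.4·0.3200 / (0.4·0.3200 + 0.1·0.6800) ≈ 0.6531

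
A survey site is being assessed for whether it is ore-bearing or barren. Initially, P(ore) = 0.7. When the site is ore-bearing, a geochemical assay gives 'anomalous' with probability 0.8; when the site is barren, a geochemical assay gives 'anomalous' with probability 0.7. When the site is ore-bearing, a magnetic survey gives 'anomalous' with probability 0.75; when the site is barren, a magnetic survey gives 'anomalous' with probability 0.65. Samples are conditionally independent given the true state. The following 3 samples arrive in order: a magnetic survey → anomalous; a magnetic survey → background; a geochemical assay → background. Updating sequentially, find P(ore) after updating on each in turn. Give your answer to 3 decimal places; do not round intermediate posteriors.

0.562

After a magnetic survey='anomalous': P(ore) = 0.75·0.7000 / (0.75·0.7000 + 0.65·0.3000) ≈ 0.7292
After a magnetic survey='background': P(ore) = 0.25·0.7292 / (0.25·0.7292 + 0.35·0.2708) ≈ 0.6579
After a geochemical assay='background': P(ore) = 0.2·0.6579 / (0.2·0.6579 + 0.3·0.3421) ≈ 0.5618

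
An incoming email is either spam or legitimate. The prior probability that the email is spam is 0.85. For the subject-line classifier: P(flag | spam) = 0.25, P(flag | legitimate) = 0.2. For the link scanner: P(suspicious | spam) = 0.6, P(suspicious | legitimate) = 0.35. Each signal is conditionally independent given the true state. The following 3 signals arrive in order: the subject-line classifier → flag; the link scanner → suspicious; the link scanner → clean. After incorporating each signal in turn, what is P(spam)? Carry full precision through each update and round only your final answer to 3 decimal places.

0.882

After the subject-line classifier='flag': P(spam) = 0.25·0.8500 / (0.25·0.8500 + 0.2·0.1500) ≈ 0.8763
After the link scanner='suspicious': P(spam) = 0.6·0.8763 / (0.6·0.8763 + 0.35·0.1237) ≈ 0.9239
After the link scanner='clean': P(spam) = 0.4·0.9239 / (0.4·0.9239 + 0.65·0.0761) ≈ 0.8820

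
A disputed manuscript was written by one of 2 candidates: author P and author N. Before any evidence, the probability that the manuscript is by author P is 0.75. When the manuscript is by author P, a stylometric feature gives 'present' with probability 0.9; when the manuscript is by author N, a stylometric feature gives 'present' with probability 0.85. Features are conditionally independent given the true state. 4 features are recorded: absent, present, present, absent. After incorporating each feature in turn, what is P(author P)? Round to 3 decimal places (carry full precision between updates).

0.599

Apply Bayes' rule sequentially, carrying P(author P) forward.
After 'absent': P(author P) = 0.1·0.7500 / (0.1·0.7500 + 0.15·0.2500) ≈ 0.6667
After 'present': P(author P) = 0.9·0.6667 / (0.9·0.6667 + 0.85·0.3333) ≈ 0.6792
After 'present': P(author P) = 0.9·0.6792 / (0.9·0.6792 + 0.85·0.3208) ≈ 0.6916
After 'absent': P(author P) = 0.1·0.6916 / (0.1·0.6916 + 0.15·0.3084) ≈ 0.5992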